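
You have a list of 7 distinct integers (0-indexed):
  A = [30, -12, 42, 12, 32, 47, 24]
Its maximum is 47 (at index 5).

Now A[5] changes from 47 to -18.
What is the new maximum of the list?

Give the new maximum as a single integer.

Answer: 42

Derivation:
Old max = 47 (at index 5)
Change: A[5] 47 -> -18
Changed element WAS the max -> may need rescan.
  Max of remaining elements: 42
  New max = max(-18, 42) = 42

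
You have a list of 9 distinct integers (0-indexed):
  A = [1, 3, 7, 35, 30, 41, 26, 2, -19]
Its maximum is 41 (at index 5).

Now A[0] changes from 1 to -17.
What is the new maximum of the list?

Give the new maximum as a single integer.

Answer: 41

Derivation:
Old max = 41 (at index 5)
Change: A[0] 1 -> -17
Changed element was NOT the old max.
  New max = max(old_max, new_val) = max(41, -17) = 41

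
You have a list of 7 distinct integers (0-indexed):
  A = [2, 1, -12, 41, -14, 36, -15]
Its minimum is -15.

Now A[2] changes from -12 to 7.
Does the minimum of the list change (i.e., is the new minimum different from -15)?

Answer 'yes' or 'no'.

Old min = -15
Change: A[2] -12 -> 7
Changed element was NOT the min; min changes only if 7 < -15.
New min = -15; changed? no

Answer: no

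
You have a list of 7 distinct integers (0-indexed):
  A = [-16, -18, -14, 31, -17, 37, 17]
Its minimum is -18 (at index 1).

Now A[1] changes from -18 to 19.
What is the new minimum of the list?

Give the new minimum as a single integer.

Old min = -18 (at index 1)
Change: A[1] -18 -> 19
Changed element WAS the min. Need to check: is 19 still <= all others?
  Min of remaining elements: -17
  New min = min(19, -17) = -17

Answer: -17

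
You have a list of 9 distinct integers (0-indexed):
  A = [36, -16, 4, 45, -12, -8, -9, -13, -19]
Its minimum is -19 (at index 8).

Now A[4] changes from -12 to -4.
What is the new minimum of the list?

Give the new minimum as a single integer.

Answer: -19

Derivation:
Old min = -19 (at index 8)
Change: A[4] -12 -> -4
Changed element was NOT the old min.
  New min = min(old_min, new_val) = min(-19, -4) = -19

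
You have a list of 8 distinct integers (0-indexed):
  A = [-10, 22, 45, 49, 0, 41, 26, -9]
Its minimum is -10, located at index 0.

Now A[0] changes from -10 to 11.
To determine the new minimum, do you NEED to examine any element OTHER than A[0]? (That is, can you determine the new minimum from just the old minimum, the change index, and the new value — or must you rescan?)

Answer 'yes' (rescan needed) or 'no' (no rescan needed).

Old min = -10 at index 0
Change at index 0: -10 -> 11
Index 0 WAS the min and new value 11 > old min -10. Must rescan other elements to find the new min.
Needs rescan: yes

Answer: yes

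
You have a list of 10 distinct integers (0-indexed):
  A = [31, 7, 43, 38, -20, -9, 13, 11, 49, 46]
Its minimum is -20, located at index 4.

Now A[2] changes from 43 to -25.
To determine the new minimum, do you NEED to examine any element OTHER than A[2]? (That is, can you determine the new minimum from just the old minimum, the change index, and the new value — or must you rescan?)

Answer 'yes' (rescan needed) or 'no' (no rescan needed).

Answer: no

Derivation:
Old min = -20 at index 4
Change at index 2: 43 -> -25
Index 2 was NOT the min. New min = min(-20, -25). No rescan of other elements needed.
Needs rescan: no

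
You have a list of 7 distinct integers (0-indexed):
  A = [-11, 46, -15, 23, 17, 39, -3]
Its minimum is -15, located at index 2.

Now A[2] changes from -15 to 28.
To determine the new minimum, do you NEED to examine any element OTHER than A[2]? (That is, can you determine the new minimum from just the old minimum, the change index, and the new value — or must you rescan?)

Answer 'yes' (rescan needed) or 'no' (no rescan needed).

Old min = -15 at index 2
Change at index 2: -15 -> 28
Index 2 WAS the min and new value 28 > old min -15. Must rescan other elements to find the new min.
Needs rescan: yes

Answer: yes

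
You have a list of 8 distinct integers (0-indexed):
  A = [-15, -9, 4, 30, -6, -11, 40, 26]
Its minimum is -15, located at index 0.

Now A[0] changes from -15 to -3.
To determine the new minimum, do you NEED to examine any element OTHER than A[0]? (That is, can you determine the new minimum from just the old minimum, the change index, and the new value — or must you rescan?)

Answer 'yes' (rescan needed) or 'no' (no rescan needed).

Answer: yes

Derivation:
Old min = -15 at index 0
Change at index 0: -15 -> -3
Index 0 WAS the min and new value -3 > old min -15. Must rescan other elements to find the new min.
Needs rescan: yes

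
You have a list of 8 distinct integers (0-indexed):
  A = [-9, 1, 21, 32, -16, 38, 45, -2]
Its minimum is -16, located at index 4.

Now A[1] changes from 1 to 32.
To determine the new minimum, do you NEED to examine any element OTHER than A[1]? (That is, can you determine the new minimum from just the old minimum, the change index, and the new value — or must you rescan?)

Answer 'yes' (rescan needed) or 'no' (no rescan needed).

Answer: no

Derivation:
Old min = -16 at index 4
Change at index 1: 1 -> 32
Index 1 was NOT the min. New min = min(-16, 32). No rescan of other elements needed.
Needs rescan: no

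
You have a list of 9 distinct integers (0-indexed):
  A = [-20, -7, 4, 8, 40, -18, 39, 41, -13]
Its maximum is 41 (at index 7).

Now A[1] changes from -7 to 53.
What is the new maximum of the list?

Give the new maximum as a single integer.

Answer: 53

Derivation:
Old max = 41 (at index 7)
Change: A[1] -7 -> 53
Changed element was NOT the old max.
  New max = max(old_max, new_val) = max(41, 53) = 53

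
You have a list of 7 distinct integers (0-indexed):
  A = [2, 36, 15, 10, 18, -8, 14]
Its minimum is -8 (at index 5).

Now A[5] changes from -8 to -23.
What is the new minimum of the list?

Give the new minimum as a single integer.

Old min = -8 (at index 5)
Change: A[5] -8 -> -23
Changed element WAS the min. Need to check: is -23 still <= all others?
  Min of remaining elements: 2
  New min = min(-23, 2) = -23

Answer: -23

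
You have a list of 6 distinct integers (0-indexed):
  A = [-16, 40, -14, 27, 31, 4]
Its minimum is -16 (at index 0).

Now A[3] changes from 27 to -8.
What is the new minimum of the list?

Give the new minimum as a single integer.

Old min = -16 (at index 0)
Change: A[3] 27 -> -8
Changed element was NOT the old min.
  New min = min(old_min, new_val) = min(-16, -8) = -16

Answer: -16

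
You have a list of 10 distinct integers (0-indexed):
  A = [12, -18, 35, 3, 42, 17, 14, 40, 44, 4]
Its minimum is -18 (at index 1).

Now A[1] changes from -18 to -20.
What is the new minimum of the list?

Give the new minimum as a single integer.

Answer: -20

Derivation:
Old min = -18 (at index 1)
Change: A[1] -18 -> -20
Changed element WAS the min. Need to check: is -20 still <= all others?
  Min of remaining elements: 3
  New min = min(-20, 3) = -20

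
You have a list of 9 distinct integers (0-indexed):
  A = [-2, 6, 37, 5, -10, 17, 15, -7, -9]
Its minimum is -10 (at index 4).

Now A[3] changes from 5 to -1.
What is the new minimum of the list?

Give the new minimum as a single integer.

Old min = -10 (at index 4)
Change: A[3] 5 -> -1
Changed element was NOT the old min.
  New min = min(old_min, new_val) = min(-10, -1) = -10

Answer: -10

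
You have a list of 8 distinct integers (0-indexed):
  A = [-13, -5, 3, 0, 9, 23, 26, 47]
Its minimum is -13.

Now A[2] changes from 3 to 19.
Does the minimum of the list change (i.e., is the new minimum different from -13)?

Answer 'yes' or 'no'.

Answer: no

Derivation:
Old min = -13
Change: A[2] 3 -> 19
Changed element was NOT the min; min changes only if 19 < -13.
New min = -13; changed? no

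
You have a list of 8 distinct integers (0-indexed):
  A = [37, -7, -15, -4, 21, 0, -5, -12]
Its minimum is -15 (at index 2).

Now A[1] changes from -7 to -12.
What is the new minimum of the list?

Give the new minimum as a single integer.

Old min = -15 (at index 2)
Change: A[1] -7 -> -12
Changed element was NOT the old min.
  New min = min(old_min, new_val) = min(-15, -12) = -15

Answer: -15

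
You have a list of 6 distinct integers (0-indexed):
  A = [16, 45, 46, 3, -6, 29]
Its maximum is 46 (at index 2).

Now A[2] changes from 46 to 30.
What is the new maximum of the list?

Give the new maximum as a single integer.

Old max = 46 (at index 2)
Change: A[2] 46 -> 30
Changed element WAS the max -> may need rescan.
  Max of remaining elements: 45
  New max = max(30, 45) = 45

Answer: 45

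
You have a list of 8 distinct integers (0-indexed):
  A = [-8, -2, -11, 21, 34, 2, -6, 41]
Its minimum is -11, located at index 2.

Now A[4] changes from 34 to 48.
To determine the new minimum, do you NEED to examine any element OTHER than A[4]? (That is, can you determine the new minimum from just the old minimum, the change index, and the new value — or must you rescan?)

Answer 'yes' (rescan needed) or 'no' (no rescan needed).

Old min = -11 at index 2
Change at index 4: 34 -> 48
Index 4 was NOT the min. New min = min(-11, 48). No rescan of other elements needed.
Needs rescan: no

Answer: no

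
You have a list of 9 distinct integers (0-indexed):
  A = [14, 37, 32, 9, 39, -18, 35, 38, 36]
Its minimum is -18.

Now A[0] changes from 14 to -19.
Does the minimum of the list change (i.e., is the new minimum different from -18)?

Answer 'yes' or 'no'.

Old min = -18
Change: A[0] 14 -> -19
Changed element was NOT the min; min changes only if -19 < -18.
New min = -19; changed? yes

Answer: yes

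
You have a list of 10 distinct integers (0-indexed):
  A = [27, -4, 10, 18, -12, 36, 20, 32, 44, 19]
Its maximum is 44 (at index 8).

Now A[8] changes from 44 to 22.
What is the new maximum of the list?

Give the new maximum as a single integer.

Answer: 36

Derivation:
Old max = 44 (at index 8)
Change: A[8] 44 -> 22
Changed element WAS the max -> may need rescan.
  Max of remaining elements: 36
  New max = max(22, 36) = 36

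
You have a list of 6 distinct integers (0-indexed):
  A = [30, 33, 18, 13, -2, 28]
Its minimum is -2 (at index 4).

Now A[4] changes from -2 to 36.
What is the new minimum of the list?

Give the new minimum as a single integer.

Answer: 13

Derivation:
Old min = -2 (at index 4)
Change: A[4] -2 -> 36
Changed element WAS the min. Need to check: is 36 still <= all others?
  Min of remaining elements: 13
  New min = min(36, 13) = 13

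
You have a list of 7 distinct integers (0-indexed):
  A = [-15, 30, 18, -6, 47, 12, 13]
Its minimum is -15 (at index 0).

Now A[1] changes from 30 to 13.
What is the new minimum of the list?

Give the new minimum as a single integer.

Answer: -15

Derivation:
Old min = -15 (at index 0)
Change: A[1] 30 -> 13
Changed element was NOT the old min.
  New min = min(old_min, new_val) = min(-15, 13) = -15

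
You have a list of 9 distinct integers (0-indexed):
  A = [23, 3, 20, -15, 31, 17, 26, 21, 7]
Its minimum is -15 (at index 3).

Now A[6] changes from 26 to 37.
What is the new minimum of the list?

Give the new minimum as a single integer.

Answer: -15

Derivation:
Old min = -15 (at index 3)
Change: A[6] 26 -> 37
Changed element was NOT the old min.
  New min = min(old_min, new_val) = min(-15, 37) = -15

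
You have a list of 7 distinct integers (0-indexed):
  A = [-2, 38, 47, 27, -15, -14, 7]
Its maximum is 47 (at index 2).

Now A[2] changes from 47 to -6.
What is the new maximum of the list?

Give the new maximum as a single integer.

Old max = 47 (at index 2)
Change: A[2] 47 -> -6
Changed element WAS the max -> may need rescan.
  Max of remaining elements: 38
  New max = max(-6, 38) = 38

Answer: 38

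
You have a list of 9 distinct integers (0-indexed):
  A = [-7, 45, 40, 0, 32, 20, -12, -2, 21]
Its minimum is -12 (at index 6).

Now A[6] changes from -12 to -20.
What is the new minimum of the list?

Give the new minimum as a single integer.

Old min = -12 (at index 6)
Change: A[6] -12 -> -20
Changed element WAS the min. Need to check: is -20 still <= all others?
  Min of remaining elements: -7
  New min = min(-20, -7) = -20

Answer: -20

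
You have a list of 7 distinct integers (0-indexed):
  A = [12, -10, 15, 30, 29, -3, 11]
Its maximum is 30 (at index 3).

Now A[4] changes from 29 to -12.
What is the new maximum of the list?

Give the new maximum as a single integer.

Old max = 30 (at index 3)
Change: A[4] 29 -> -12
Changed element was NOT the old max.
  New max = max(old_max, new_val) = max(30, -12) = 30

Answer: 30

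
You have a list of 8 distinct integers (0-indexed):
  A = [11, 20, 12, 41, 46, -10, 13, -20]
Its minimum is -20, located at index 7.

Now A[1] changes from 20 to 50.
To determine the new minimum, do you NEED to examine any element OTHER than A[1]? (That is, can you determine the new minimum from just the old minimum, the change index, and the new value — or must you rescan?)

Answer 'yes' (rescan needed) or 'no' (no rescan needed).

Old min = -20 at index 7
Change at index 1: 20 -> 50
Index 1 was NOT the min. New min = min(-20, 50). No rescan of other elements needed.
Needs rescan: no

Answer: no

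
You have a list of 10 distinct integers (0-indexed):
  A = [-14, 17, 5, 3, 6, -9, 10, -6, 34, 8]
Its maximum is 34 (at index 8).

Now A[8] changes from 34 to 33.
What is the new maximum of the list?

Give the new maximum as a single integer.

Answer: 33

Derivation:
Old max = 34 (at index 8)
Change: A[8] 34 -> 33
Changed element WAS the max -> may need rescan.
  Max of remaining elements: 17
  New max = max(33, 17) = 33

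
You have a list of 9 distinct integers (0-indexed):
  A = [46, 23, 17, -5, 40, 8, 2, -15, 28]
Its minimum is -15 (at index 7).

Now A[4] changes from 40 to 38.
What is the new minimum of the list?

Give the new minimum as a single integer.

Answer: -15

Derivation:
Old min = -15 (at index 7)
Change: A[4] 40 -> 38
Changed element was NOT the old min.
  New min = min(old_min, new_val) = min(-15, 38) = -15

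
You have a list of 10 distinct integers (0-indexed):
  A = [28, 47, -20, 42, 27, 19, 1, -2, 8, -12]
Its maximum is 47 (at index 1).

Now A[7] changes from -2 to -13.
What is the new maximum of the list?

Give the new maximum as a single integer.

Answer: 47

Derivation:
Old max = 47 (at index 1)
Change: A[7] -2 -> -13
Changed element was NOT the old max.
  New max = max(old_max, new_val) = max(47, -13) = 47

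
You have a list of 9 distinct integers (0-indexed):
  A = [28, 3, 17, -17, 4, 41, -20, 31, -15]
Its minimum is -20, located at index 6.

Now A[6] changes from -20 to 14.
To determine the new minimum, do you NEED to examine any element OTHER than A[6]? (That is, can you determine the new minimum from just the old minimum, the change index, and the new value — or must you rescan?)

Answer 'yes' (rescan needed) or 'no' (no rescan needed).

Old min = -20 at index 6
Change at index 6: -20 -> 14
Index 6 WAS the min and new value 14 > old min -20. Must rescan other elements to find the new min.
Needs rescan: yes

Answer: yes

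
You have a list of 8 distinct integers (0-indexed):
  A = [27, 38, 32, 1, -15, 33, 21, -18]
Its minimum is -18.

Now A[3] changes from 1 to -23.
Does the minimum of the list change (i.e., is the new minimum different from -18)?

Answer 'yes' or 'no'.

Answer: yes

Derivation:
Old min = -18
Change: A[3] 1 -> -23
Changed element was NOT the min; min changes only if -23 < -18.
New min = -23; changed? yes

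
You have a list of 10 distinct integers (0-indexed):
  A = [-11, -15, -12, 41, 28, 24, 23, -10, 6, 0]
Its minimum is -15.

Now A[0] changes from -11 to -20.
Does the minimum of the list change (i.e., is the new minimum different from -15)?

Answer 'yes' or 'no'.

Old min = -15
Change: A[0] -11 -> -20
Changed element was NOT the min; min changes only if -20 < -15.
New min = -20; changed? yes

Answer: yes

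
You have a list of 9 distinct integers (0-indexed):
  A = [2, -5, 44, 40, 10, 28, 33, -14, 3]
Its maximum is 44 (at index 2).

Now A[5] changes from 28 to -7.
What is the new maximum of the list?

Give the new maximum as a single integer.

Answer: 44

Derivation:
Old max = 44 (at index 2)
Change: A[5] 28 -> -7
Changed element was NOT the old max.
  New max = max(old_max, new_val) = max(44, -7) = 44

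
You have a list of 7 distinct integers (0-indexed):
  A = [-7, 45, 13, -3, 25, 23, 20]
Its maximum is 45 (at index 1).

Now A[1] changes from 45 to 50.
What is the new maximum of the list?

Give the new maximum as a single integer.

Answer: 50

Derivation:
Old max = 45 (at index 1)
Change: A[1] 45 -> 50
Changed element WAS the max -> may need rescan.
  Max of remaining elements: 25
  New max = max(50, 25) = 50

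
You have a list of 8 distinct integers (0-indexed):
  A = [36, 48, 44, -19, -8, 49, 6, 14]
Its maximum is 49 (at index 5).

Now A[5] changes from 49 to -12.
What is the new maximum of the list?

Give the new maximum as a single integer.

Old max = 49 (at index 5)
Change: A[5] 49 -> -12
Changed element WAS the max -> may need rescan.
  Max of remaining elements: 48
  New max = max(-12, 48) = 48

Answer: 48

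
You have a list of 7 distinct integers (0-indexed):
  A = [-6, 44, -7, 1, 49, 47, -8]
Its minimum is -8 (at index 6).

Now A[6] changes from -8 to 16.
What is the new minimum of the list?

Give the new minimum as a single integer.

Old min = -8 (at index 6)
Change: A[6] -8 -> 16
Changed element WAS the min. Need to check: is 16 still <= all others?
  Min of remaining elements: -7
  New min = min(16, -7) = -7

Answer: -7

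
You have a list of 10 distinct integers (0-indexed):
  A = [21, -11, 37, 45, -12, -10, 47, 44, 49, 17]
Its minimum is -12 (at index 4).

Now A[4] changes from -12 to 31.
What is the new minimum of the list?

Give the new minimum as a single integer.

Old min = -12 (at index 4)
Change: A[4] -12 -> 31
Changed element WAS the min. Need to check: is 31 still <= all others?
  Min of remaining elements: -11
  New min = min(31, -11) = -11

Answer: -11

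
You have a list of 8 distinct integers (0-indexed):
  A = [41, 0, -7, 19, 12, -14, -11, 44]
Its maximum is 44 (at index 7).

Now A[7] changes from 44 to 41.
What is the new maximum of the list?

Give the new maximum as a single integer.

Answer: 41

Derivation:
Old max = 44 (at index 7)
Change: A[7] 44 -> 41
Changed element WAS the max -> may need rescan.
  Max of remaining elements: 41
  New max = max(41, 41) = 41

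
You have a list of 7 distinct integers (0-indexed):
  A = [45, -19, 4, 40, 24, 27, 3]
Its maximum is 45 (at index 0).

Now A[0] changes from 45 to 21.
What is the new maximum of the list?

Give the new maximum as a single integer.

Old max = 45 (at index 0)
Change: A[0] 45 -> 21
Changed element WAS the max -> may need rescan.
  Max of remaining elements: 40
  New max = max(21, 40) = 40

Answer: 40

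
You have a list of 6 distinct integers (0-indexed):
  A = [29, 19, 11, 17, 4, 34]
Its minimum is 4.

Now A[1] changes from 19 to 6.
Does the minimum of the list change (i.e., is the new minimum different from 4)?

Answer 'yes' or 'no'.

Answer: no

Derivation:
Old min = 4
Change: A[1] 19 -> 6
Changed element was NOT the min; min changes only if 6 < 4.
New min = 4; changed? no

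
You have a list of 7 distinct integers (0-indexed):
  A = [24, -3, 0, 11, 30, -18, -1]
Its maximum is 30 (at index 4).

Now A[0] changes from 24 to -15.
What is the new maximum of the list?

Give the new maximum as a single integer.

Old max = 30 (at index 4)
Change: A[0] 24 -> -15
Changed element was NOT the old max.
  New max = max(old_max, new_val) = max(30, -15) = 30

Answer: 30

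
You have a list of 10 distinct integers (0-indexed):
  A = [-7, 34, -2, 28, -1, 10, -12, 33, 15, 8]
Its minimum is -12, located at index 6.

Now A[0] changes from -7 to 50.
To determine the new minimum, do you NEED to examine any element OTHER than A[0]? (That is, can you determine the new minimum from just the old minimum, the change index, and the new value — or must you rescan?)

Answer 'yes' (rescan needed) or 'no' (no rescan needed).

Old min = -12 at index 6
Change at index 0: -7 -> 50
Index 0 was NOT the min. New min = min(-12, 50). No rescan of other elements needed.
Needs rescan: no

Answer: no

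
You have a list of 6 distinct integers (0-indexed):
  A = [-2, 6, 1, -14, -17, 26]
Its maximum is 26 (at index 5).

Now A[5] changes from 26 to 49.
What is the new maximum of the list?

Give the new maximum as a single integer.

Old max = 26 (at index 5)
Change: A[5] 26 -> 49
Changed element WAS the max -> may need rescan.
  Max of remaining elements: 6
  New max = max(49, 6) = 49

Answer: 49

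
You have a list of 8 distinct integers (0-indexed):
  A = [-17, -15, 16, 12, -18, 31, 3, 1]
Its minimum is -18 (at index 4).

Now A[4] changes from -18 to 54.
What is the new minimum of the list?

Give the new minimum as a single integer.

Answer: -17

Derivation:
Old min = -18 (at index 4)
Change: A[4] -18 -> 54
Changed element WAS the min. Need to check: is 54 still <= all others?
  Min of remaining elements: -17
  New min = min(54, -17) = -17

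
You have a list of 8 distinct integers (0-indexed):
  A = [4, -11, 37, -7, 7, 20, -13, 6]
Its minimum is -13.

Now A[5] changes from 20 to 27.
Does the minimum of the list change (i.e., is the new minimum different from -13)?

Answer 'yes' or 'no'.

Answer: no

Derivation:
Old min = -13
Change: A[5] 20 -> 27
Changed element was NOT the min; min changes only if 27 < -13.
New min = -13; changed? no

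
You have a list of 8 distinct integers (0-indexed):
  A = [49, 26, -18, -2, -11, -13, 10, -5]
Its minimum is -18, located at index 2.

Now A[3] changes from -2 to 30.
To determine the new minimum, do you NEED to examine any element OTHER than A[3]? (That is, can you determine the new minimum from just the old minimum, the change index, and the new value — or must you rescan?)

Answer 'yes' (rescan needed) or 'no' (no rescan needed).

Old min = -18 at index 2
Change at index 3: -2 -> 30
Index 3 was NOT the min. New min = min(-18, 30). No rescan of other elements needed.
Needs rescan: no

Answer: no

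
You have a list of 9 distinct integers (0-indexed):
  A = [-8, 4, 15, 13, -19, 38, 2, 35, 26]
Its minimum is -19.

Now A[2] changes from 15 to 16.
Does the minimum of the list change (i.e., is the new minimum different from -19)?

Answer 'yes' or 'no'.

Answer: no

Derivation:
Old min = -19
Change: A[2] 15 -> 16
Changed element was NOT the min; min changes only if 16 < -19.
New min = -19; changed? no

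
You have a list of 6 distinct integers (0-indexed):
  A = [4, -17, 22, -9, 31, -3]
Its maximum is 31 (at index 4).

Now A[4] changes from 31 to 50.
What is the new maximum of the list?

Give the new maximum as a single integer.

Old max = 31 (at index 4)
Change: A[4] 31 -> 50
Changed element WAS the max -> may need rescan.
  Max of remaining elements: 22
  New max = max(50, 22) = 50

Answer: 50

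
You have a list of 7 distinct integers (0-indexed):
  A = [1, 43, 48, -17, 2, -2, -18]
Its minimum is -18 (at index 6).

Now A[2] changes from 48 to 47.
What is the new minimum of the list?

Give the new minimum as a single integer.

Old min = -18 (at index 6)
Change: A[2] 48 -> 47
Changed element was NOT the old min.
  New min = min(old_min, new_val) = min(-18, 47) = -18

Answer: -18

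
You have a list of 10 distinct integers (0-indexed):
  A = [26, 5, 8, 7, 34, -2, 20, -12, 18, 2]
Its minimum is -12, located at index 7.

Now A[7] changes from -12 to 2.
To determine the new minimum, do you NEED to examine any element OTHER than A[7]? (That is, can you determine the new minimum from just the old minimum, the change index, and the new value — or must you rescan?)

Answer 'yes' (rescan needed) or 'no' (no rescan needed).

Old min = -12 at index 7
Change at index 7: -12 -> 2
Index 7 WAS the min and new value 2 > old min -12. Must rescan other elements to find the new min.
Needs rescan: yes

Answer: yes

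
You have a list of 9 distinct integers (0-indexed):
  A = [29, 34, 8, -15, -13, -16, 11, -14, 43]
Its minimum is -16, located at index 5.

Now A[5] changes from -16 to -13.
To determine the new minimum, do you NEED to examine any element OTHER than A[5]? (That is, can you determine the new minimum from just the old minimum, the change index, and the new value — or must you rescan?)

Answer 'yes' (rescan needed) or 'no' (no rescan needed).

Answer: yes

Derivation:
Old min = -16 at index 5
Change at index 5: -16 -> -13
Index 5 WAS the min and new value -13 > old min -16. Must rescan other elements to find the new min.
Needs rescan: yes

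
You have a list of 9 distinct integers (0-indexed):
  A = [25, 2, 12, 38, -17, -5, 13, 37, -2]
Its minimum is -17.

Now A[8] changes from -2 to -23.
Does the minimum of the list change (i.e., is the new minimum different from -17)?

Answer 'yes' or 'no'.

Answer: yes

Derivation:
Old min = -17
Change: A[8] -2 -> -23
Changed element was NOT the min; min changes only if -23 < -17.
New min = -23; changed? yes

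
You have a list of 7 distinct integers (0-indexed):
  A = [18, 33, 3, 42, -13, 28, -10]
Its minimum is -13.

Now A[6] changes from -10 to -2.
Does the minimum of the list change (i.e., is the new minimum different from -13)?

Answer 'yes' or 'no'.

Old min = -13
Change: A[6] -10 -> -2
Changed element was NOT the min; min changes only if -2 < -13.
New min = -13; changed? no

Answer: no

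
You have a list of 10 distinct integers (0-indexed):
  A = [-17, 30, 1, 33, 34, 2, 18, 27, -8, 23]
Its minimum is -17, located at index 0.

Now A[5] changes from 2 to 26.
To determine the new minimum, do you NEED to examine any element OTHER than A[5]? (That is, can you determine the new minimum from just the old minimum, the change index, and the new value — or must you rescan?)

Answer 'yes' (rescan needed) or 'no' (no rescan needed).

Answer: no

Derivation:
Old min = -17 at index 0
Change at index 5: 2 -> 26
Index 5 was NOT the min. New min = min(-17, 26). No rescan of other elements needed.
Needs rescan: no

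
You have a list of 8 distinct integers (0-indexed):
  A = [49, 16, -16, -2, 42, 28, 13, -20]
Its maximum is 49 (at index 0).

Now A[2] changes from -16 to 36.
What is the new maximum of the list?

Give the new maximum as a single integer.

Answer: 49

Derivation:
Old max = 49 (at index 0)
Change: A[2] -16 -> 36
Changed element was NOT the old max.
  New max = max(old_max, new_val) = max(49, 36) = 49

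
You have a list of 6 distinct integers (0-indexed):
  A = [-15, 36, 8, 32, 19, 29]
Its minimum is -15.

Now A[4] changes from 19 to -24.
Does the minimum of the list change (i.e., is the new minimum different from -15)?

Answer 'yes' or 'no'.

Answer: yes

Derivation:
Old min = -15
Change: A[4] 19 -> -24
Changed element was NOT the min; min changes only if -24 < -15.
New min = -24; changed? yes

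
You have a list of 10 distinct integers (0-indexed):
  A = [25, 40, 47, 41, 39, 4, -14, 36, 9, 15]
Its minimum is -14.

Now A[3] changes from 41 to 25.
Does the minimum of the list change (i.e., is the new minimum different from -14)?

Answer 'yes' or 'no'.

Answer: no

Derivation:
Old min = -14
Change: A[3] 41 -> 25
Changed element was NOT the min; min changes only if 25 < -14.
New min = -14; changed? no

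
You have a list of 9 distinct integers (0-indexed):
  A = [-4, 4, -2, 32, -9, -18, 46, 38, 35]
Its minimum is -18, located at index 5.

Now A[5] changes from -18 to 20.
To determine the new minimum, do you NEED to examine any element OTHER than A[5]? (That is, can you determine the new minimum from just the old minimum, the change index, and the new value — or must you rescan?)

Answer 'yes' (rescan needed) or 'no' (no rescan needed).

Old min = -18 at index 5
Change at index 5: -18 -> 20
Index 5 WAS the min and new value 20 > old min -18. Must rescan other elements to find the new min.
Needs rescan: yes

Answer: yes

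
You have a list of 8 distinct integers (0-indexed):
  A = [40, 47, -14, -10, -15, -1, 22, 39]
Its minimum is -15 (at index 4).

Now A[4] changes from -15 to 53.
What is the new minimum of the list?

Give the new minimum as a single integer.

Answer: -14

Derivation:
Old min = -15 (at index 4)
Change: A[4] -15 -> 53
Changed element WAS the min. Need to check: is 53 still <= all others?
  Min of remaining elements: -14
  New min = min(53, -14) = -14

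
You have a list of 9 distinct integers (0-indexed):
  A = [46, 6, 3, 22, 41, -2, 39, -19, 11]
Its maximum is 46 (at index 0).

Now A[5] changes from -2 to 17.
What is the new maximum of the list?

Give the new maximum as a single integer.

Old max = 46 (at index 0)
Change: A[5] -2 -> 17
Changed element was NOT the old max.
  New max = max(old_max, new_val) = max(46, 17) = 46

Answer: 46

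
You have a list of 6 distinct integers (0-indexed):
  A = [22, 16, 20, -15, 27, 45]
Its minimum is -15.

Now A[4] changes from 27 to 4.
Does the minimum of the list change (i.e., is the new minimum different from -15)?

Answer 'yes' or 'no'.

Old min = -15
Change: A[4] 27 -> 4
Changed element was NOT the min; min changes only if 4 < -15.
New min = -15; changed? no

Answer: no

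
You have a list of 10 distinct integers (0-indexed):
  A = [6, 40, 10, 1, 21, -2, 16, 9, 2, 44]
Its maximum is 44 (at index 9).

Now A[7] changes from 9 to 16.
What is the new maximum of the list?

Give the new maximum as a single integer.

Old max = 44 (at index 9)
Change: A[7] 9 -> 16
Changed element was NOT the old max.
  New max = max(old_max, new_val) = max(44, 16) = 44

Answer: 44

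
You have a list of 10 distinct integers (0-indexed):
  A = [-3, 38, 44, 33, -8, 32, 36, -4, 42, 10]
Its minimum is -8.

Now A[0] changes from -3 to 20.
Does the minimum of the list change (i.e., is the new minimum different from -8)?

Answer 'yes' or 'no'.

Answer: no

Derivation:
Old min = -8
Change: A[0] -3 -> 20
Changed element was NOT the min; min changes only if 20 < -8.
New min = -8; changed? no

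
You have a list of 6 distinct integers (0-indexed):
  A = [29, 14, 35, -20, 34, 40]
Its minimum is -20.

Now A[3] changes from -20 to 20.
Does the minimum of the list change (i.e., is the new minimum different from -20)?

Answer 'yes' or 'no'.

Answer: yes

Derivation:
Old min = -20
Change: A[3] -20 -> 20
Changed element was the min; new min must be rechecked.
New min = 14; changed? yes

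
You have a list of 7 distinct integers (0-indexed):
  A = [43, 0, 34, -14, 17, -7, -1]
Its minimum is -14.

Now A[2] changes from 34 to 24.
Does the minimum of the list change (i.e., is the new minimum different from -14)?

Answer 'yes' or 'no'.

Answer: no

Derivation:
Old min = -14
Change: A[2] 34 -> 24
Changed element was NOT the min; min changes only if 24 < -14.
New min = -14; changed? no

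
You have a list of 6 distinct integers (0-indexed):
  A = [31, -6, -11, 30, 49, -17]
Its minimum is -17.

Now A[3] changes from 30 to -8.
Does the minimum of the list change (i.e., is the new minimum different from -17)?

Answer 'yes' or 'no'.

Old min = -17
Change: A[3] 30 -> -8
Changed element was NOT the min; min changes only if -8 < -17.
New min = -17; changed? no

Answer: no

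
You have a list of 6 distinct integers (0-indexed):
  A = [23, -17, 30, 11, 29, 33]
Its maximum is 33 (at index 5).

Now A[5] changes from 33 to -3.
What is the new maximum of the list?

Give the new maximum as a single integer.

Answer: 30

Derivation:
Old max = 33 (at index 5)
Change: A[5] 33 -> -3
Changed element WAS the max -> may need rescan.
  Max of remaining elements: 30
  New max = max(-3, 30) = 30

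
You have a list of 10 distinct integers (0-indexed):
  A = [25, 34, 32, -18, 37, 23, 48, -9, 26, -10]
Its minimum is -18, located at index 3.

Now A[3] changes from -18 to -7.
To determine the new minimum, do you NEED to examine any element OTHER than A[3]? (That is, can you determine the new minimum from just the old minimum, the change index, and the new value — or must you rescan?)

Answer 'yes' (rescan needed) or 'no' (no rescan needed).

Old min = -18 at index 3
Change at index 3: -18 -> -7
Index 3 WAS the min and new value -7 > old min -18. Must rescan other elements to find the new min.
Needs rescan: yes

Answer: yes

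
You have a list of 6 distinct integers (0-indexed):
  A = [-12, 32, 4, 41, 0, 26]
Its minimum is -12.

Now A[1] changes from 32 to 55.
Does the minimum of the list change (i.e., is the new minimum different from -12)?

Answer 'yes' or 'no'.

Answer: no

Derivation:
Old min = -12
Change: A[1] 32 -> 55
Changed element was NOT the min; min changes only if 55 < -12.
New min = -12; changed? no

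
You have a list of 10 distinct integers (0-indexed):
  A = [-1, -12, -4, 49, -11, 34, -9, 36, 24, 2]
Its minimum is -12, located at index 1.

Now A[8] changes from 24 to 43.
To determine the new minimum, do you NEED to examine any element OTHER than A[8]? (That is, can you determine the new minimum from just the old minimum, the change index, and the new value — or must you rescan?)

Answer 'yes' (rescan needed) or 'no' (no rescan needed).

Old min = -12 at index 1
Change at index 8: 24 -> 43
Index 8 was NOT the min. New min = min(-12, 43). No rescan of other elements needed.
Needs rescan: no

Answer: no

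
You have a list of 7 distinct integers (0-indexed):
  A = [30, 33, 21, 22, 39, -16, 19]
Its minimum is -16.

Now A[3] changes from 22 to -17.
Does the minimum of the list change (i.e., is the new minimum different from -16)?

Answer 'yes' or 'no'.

Old min = -16
Change: A[3] 22 -> -17
Changed element was NOT the min; min changes only if -17 < -16.
New min = -17; changed? yes

Answer: yes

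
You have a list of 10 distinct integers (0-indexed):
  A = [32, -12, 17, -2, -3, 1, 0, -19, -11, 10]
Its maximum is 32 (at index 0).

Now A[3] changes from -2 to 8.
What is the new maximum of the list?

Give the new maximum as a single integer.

Answer: 32

Derivation:
Old max = 32 (at index 0)
Change: A[3] -2 -> 8
Changed element was NOT the old max.
  New max = max(old_max, new_val) = max(32, 8) = 32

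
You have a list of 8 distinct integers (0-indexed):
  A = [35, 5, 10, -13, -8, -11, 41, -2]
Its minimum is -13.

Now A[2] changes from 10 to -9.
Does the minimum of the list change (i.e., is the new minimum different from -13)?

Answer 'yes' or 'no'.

Old min = -13
Change: A[2] 10 -> -9
Changed element was NOT the min; min changes only if -9 < -13.
New min = -13; changed? no

Answer: no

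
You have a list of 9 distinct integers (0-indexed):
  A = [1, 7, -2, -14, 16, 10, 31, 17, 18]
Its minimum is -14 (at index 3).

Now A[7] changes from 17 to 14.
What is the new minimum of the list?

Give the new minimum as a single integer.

Old min = -14 (at index 3)
Change: A[7] 17 -> 14
Changed element was NOT the old min.
  New min = min(old_min, new_val) = min(-14, 14) = -14

Answer: -14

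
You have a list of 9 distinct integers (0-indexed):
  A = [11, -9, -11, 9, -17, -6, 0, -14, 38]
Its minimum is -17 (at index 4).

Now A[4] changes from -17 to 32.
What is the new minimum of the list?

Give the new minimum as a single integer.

Answer: -14

Derivation:
Old min = -17 (at index 4)
Change: A[4] -17 -> 32
Changed element WAS the min. Need to check: is 32 still <= all others?
  Min of remaining elements: -14
  New min = min(32, -14) = -14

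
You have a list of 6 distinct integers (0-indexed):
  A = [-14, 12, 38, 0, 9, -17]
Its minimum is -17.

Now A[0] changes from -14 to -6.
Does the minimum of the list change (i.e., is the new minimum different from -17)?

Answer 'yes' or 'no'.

Answer: no

Derivation:
Old min = -17
Change: A[0] -14 -> -6
Changed element was NOT the min; min changes only if -6 < -17.
New min = -17; changed? no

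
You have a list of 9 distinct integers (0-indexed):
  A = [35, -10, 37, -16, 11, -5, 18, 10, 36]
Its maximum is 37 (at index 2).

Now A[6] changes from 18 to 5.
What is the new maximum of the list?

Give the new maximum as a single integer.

Answer: 37

Derivation:
Old max = 37 (at index 2)
Change: A[6] 18 -> 5
Changed element was NOT the old max.
  New max = max(old_max, new_val) = max(37, 5) = 37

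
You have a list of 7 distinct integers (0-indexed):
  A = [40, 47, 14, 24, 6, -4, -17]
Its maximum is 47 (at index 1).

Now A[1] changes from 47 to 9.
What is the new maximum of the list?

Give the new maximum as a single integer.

Old max = 47 (at index 1)
Change: A[1] 47 -> 9
Changed element WAS the max -> may need rescan.
  Max of remaining elements: 40
  New max = max(9, 40) = 40

Answer: 40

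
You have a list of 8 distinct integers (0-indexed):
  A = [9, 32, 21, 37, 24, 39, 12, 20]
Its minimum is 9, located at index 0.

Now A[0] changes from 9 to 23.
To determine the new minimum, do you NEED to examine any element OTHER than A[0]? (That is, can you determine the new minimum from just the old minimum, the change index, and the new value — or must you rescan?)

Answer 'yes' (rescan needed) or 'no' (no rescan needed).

Old min = 9 at index 0
Change at index 0: 9 -> 23
Index 0 WAS the min and new value 23 > old min 9. Must rescan other elements to find the new min.
Needs rescan: yes

Answer: yes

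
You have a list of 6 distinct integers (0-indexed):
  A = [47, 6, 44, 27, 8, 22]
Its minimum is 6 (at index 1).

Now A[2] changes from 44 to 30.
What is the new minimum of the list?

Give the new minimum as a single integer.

Old min = 6 (at index 1)
Change: A[2] 44 -> 30
Changed element was NOT the old min.
  New min = min(old_min, new_val) = min(6, 30) = 6

Answer: 6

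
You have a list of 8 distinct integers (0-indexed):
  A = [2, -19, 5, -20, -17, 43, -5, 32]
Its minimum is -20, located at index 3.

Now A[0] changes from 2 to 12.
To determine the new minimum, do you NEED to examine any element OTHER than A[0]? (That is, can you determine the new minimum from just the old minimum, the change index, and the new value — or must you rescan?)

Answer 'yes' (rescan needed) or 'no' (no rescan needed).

Old min = -20 at index 3
Change at index 0: 2 -> 12
Index 0 was NOT the min. New min = min(-20, 12). No rescan of other elements needed.
Needs rescan: no

Answer: no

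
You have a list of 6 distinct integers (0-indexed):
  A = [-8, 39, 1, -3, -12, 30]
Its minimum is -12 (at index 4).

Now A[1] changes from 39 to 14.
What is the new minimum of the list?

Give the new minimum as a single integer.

Answer: -12

Derivation:
Old min = -12 (at index 4)
Change: A[1] 39 -> 14
Changed element was NOT the old min.
  New min = min(old_min, new_val) = min(-12, 14) = -12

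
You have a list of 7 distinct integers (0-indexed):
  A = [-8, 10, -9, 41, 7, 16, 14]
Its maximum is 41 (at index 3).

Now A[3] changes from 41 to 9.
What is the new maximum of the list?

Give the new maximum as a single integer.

Answer: 16

Derivation:
Old max = 41 (at index 3)
Change: A[3] 41 -> 9
Changed element WAS the max -> may need rescan.
  Max of remaining elements: 16
  New max = max(9, 16) = 16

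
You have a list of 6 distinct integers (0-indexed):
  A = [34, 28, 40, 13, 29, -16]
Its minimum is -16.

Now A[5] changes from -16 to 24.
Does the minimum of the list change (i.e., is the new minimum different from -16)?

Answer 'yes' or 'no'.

Answer: yes

Derivation:
Old min = -16
Change: A[5] -16 -> 24
Changed element was the min; new min must be rechecked.
New min = 13; changed? yes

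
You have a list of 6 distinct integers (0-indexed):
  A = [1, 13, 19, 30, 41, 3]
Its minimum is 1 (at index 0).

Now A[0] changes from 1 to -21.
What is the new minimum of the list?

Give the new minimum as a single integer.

Old min = 1 (at index 0)
Change: A[0] 1 -> -21
Changed element WAS the min. Need to check: is -21 still <= all others?
  Min of remaining elements: 3
  New min = min(-21, 3) = -21

Answer: -21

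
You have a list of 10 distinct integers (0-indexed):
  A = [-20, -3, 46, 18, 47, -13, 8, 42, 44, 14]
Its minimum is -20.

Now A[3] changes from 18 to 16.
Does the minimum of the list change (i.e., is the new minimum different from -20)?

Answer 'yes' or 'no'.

Answer: no

Derivation:
Old min = -20
Change: A[3] 18 -> 16
Changed element was NOT the min; min changes only if 16 < -20.
New min = -20; changed? no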